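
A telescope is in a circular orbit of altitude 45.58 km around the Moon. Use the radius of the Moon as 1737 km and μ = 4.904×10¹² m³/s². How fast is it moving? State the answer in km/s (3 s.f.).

r = 1737 + 45.58 = 1782.6 km = 1.7826×10⁶ m.
For a circular orbit v = √(μ/r) = √(4.904×10¹² / 1.783×10⁶) = √(2.751×10⁶) = 1659 m/s.
That is 1.659 km/s.

v ≈ 1.66 km/s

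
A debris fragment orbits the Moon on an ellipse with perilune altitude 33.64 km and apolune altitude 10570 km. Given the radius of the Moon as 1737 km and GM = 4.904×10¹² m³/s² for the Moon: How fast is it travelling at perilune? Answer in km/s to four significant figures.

r_p = 1737 + 33.64 = 1770.6 km = 1.7706×10⁶ m.
r_a = 1737 + 10570 = 12307 km = 1.2307×10⁷ m.
Semi-major axis a = (r_p + r_a)/2 = 7038.8 km = 7.039×10⁶ m.
Vis-viva: v² = μ(2/r − 1/a) = 4.904×10¹² × (1.130×10⁻⁶ − 1.421×10⁻⁷) = 4.843×10⁶ m²/s².
v = 2201 m/s = 2.201 km/s.

v ≈ 2.201 km/s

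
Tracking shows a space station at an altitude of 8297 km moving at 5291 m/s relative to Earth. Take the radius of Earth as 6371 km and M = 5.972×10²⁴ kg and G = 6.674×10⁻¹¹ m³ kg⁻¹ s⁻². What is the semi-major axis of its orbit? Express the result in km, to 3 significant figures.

μ = GM = 6.674×10⁻¹¹ × 5.972×10²⁴ = 3.986×10¹⁴ m³/s².
r = 6371 + 8297 = 14668 km = 1.467×10⁷ m.
Specific orbital energy ε = v²/2 − μ/r = (5291)²/2 − 3.986×10¹⁴/1.467×10⁷ = -1.318×10⁷ J/kg.
Since ε = −μ/(2a), a = −μ/(2ε) = 1.513×10⁷ m = 15125 km.

a ≈ 15100 km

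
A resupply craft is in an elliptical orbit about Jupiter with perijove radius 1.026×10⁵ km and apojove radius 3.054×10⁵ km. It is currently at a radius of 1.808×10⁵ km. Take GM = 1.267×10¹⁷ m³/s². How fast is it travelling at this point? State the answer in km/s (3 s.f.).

Semi-major axis a = (r_p + r_a)/2 = 2.0400×10⁵ km = 2.040×10⁸ m.
Vis-viva: v² = μ(2/r − 1/a) = 1.267×10¹⁷ × (1.106×10⁻⁸ − 4.902×10⁻⁹) = 7.805×10⁸ m²/s².
v = 27940 m/s = 27.94 km/s.

v ≈ 27.9 km/s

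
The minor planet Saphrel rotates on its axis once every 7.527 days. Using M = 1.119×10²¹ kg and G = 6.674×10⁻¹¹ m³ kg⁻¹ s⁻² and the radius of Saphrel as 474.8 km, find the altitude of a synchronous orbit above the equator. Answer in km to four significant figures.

μ = GM = 6.674×10⁻¹¹ × 1.119×10²¹ = 7.468×10¹⁰ m³/s².
T = 7.527 days = 6.503×10⁵ s.
A synchronous orbit has period T, so by Kepler's third law a = (μT²/4π²)^(1/3).
μT²/4π² = 7.468×10¹⁰ × (6.503×10⁵)² / 39.48 = 8.001×10²⁰ m³.
a = 9.283×10⁶ m = 9283.4 km.
Altitude h = a − R = 9283.4 − 474.8 = 8808.6 km.

h_sync ≈ 8809 km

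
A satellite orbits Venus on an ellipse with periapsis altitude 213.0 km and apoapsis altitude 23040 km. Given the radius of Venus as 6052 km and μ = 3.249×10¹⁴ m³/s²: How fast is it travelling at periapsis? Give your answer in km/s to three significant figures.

r_p = 6052 + 213.0 = 6265.0 km = 6.2650×10⁶ m.
r_a = 6052 + 23040 = 29092 km = 2.9092×10⁷ m.
Semi-major axis a = (r_p + r_a)/2 = 17678 km = 1.768×10⁷ m.
Vis-viva: v² = μ(2/r − 1/a) = 3.249×10¹⁴ × (3.192×10⁻⁷ − 5.657×10⁻⁸) = 8.534×10⁷ m²/s².
v = 9238 m/s = 9.238 km/s.

v ≈ 9.24 km/s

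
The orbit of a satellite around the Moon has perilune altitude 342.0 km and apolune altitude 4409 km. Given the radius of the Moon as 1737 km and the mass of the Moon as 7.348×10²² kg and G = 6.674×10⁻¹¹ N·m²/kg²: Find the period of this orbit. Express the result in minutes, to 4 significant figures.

T ≈ 394.4 minutes

μ = GM = 6.674×10⁻¹¹ × 7.348×10²² = 4.904×10¹² m³/s².
r_p = 1737 + 342.0 = 2079.0 km = 2.0790×10⁶ m.
r_a = 1737 + 4409 = 6146.0 km = 6.1460×10⁶ m.
Semi-major axis a = (r_p + r_a)/2 = (2079.0 + 6146.0)/2 = 4112.5 km = 4.112×10⁶ m.
By Kepler's third law T = 2π√(a³/μ) = 2π × 3.766×10³ = 2.366×10⁴ s.
= 394.4 minutes.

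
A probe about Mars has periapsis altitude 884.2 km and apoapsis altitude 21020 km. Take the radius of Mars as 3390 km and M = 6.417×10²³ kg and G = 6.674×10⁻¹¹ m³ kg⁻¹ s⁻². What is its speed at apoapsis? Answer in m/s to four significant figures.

μ = GM = 6.674×10⁻¹¹ × 6.417×10²³ = 4.283×10¹³ m³/s².
r_p = 3390 + 884.2 = 4274.2 km = 4.2742×10⁶ m.
r_a = 3390 + 21020 = 24410 km = 2.4410×10⁷ m.
Semi-major axis a = (r_p + r_a)/2 = 14342 km = 1.434×10⁷ m.
Vis-viva: v² = μ(2/r − 1/a) = 4.283×10¹³ × (8.193×10⁻⁸ − 6.972×10⁻⁸) = 5.229×10⁵ m²/s².
v = 723.1 m/s.

v ≈ 723.1 m/s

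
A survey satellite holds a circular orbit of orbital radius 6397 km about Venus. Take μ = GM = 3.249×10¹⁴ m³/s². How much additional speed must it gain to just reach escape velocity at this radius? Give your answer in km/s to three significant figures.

r = 6397 km = 6.397×10⁶ m.
Circular speed v_c = √(μ/r) = 7127 m/s.
Escape speed v_esc = √(2μ/r) = √2 × v_c = 10080 m/s.
Δv = v_esc − v_c = 2952 m/s = 2.952 km/s.

Δv ≈ 2.95 km/s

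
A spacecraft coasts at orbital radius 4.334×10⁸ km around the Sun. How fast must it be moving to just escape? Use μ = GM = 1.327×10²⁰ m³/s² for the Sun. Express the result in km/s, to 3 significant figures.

v_esc ≈ 24.7 km/s

r = 4.334×10⁸ km = 4.334×10¹¹ m.
Escape speed v_esc = √(2μ/r) = √(2 × 1.327×10²⁰ / 4.334×10¹¹) = √(6.124×10⁸) = 24750 m/s.
= 24.75 km/s.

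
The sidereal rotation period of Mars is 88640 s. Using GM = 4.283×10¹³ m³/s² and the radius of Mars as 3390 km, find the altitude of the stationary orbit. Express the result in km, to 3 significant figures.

h_sync ≈ 17000 km

A synchronous orbit has period T, so by Kepler's third law a = (μT²/4π²)^(1/3).
μT²/4π² = 4.283×10¹³ × (8.864×10⁴)² / 39.48 = 8.524×10²¹ m³.
a = 2.043×10⁷ m = 20428 km.
Altitude h = a − R = 20428 − 3390 = 17038 km.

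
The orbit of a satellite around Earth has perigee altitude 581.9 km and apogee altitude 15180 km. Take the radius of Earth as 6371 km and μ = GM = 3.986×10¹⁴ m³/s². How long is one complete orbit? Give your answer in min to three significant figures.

T ≈ 282 min

r_p = 6371 + 581.9 = 6952.9 km = 6.9529×10⁶ m.
r_a = 6371 + 15180 = 21551 km = 2.1551×10⁷ m.
Semi-major axis a = (r_p + r_a)/2 = (6952.9 + 21551)/2 = 14252 km = 1.425×10⁷ m.
By Kepler's third law T = 2π√(a³/μ) = 2π × 2.695×10³ = 1.693×10⁴ s.
= 282.2 min.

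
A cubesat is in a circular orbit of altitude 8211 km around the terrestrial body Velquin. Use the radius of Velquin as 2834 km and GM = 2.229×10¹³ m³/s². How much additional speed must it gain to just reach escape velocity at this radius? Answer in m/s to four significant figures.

r = 2834 + 8211 = 11045 km = 1.1045×10⁷ m.
Circular speed v_c = √(μ/r) = 1421 m/s.
Escape speed v_esc = √(2μ/r) = √2 × v_c = 2009 m/s.
Δv = v_esc − v_c = 588.4 m/s.

Δv ≈ 588.4 m/s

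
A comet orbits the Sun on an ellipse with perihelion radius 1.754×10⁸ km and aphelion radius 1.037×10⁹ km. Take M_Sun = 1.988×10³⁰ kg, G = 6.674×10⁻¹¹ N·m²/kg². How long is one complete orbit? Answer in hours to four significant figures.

μ = GM = 6.674×10⁻¹¹ × 1.988×10³⁰ = 1.327×10²⁰ m³/s².
Semi-major axis a = (r_p + r_a)/2 = (1.7540×10⁸ + 1.0370×10⁹)/2 = 6.0620×10⁸ km = 6.062×10¹¹ m.
By Kepler's third law T = 2π√(a³/μ) = 2π × 4.098×10⁷ = 2.575×10⁸ s.
= 71520 hours.

T ≈ 71520 hours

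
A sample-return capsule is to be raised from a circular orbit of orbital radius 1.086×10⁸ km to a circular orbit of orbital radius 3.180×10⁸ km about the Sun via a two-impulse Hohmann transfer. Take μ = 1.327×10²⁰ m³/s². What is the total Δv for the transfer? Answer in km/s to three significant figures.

Δv_total ≈ 13.6 km/s

r₁ = 1.086×10⁸ km = 1.086×10¹¹ m.
r₂ = 3.180×10⁸ km = 3.180×10¹¹ m.
Transfer ellipse a_t = (r₁ + r₂)/2 = 2.133×10¹¹ m.
At r₁: circular v_c1 = √(μ/r₁) = 34960 m/s; transfer-perihelion v_p = √[μ(2/r₁ − 1/a_t)] = 42680 m/s.
Δv₁ = v_p − v_c1 = 7725 m/s.
At r₂: circular v_c2 = √(μ/r₂) = 20430 m/s; transfer-aphelion v_a = √[μ(2/r₂ − 1/a_t)] = 14580 m/s.
Δv₂ = v_c2 − v_a = 5852 m/s.
Total Δv = Δv₁ + Δv₂ = 13580 m/s = 13.58 km/s.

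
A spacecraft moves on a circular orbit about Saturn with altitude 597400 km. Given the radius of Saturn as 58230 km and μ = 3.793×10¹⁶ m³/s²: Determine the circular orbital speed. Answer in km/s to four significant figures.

r = 58230 + 597400 = 655630 km = 6.5563×10⁸ m.
For a circular orbit v = √(μ/r) = √(3.793×10¹⁶ / 6.556×10⁸) = √(5.785×10⁷) = 7606 m/s.
That is 7.606 km/s.

v ≈ 7.606 km/s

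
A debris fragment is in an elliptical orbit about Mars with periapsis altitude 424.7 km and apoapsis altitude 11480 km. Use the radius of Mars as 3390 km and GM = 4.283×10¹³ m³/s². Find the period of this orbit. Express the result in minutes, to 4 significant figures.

r_p = 3390 + 424.7 = 3814.7 km = 3.8147×10⁶ m.
r_a = 3390 + 11480 = 14870 km = 1.4870×10⁷ m.
Semi-major axis a = (r_p + r_a)/2 = (3814.7 + 14870)/2 = 9342.4 km = 9.342×10⁶ m.
By Kepler's third law T = 2π√(a³/μ) = 2π × 4.363×10³ = 2.742×10⁴ s.
= 456.9 minutes.

T ≈ 456.9 minutes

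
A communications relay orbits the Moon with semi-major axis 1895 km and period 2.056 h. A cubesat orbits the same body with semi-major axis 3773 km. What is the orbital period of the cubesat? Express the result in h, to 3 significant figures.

T₂ ≈ 5.78 h

Kepler's third law: T² ∝ a³, so T₂ = T₁ (a₂/a₁)^(3/2).
a₂/a₁ = 1.991, (a₂/a₁)^(3/2) = 2.809.
T₂ = 2.056 × 2.809 = 5.776 h.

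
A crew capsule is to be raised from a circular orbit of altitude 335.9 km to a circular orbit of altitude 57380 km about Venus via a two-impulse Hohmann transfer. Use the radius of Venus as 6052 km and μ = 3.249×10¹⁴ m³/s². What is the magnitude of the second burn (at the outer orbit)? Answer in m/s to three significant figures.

r₁ = 6052 + 335.9 = 6387.9 km = 6.3879×10⁶ m.
r₂ = 6052 + 57380 = 63432 km = 6.3432×10⁷ m.
Transfer ellipse a_t = (r₁ + r₂)/2 = 3.491×10⁷ m.
At r₁: circular v_c1 = √(μ/r₁) = 7132 m/s; transfer-periapsis v_p = √[μ(2/r₁ − 1/a_t)] = 9613 m/s.
At r₂: circular v_c2 = √(μ/r₂) = 2263 m/s; transfer-apoapsis v_a = √[μ(2/r₂ − 1/a_t)] = 968.1 m/s.
Δv₂ = v_c2 − v_a = 1295 m/s.

Δv ≈ 1300 m/s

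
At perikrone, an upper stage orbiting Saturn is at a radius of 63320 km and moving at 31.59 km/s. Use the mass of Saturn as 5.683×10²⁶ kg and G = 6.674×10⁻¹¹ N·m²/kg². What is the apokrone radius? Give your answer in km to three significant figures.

μ = GM = 6.674×10⁻¹¹ × 5.683×10²⁶ = 3.793×10¹⁶ m³/s².
r_p = 6.332×10⁷ m.
Specific energy ε = v²/2 − μ/r = -1.000×10⁸ J/kg, so a = −μ/(2ε) = 1.896×10⁸ m.
The apsides satisfy r_p + r_a = 2a, so the apokrone radius is 2a − r_p = 3.158×10⁸ m = 3.1585×10⁵ km.

apokrone radius ≈ 3.16×10⁵ km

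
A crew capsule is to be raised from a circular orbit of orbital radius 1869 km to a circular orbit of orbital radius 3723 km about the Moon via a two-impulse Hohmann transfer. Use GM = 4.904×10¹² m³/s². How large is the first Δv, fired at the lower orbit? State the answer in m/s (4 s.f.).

r₁ = 1869 km = 1.869×10⁶ m.
r₂ = 3723 km = 3.723×10⁶ m.
Transfer ellipse a_t = (r₁ + r₂)/2 = 2.796×10⁶ m.
At r₁: circular v_c1 = √(μ/r₁) = 1620 m/s; transfer-perilune v_p = √[μ(2/r₁ − 1/a_t)] = 1869 m/s.
Δv₁ = v_p − v_c1 = 249.3 m/s.

Δv ≈ 249.3 m/s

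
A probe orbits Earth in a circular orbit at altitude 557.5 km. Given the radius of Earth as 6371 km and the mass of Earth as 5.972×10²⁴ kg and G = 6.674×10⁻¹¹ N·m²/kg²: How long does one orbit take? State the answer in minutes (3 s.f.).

T ≈ 95.7 minutes

μ = GM = 6.674×10⁻¹¹ × 5.972×10²⁴ = 3.986×10¹⁴ m³/s².
r = 6371 + 557.5 = 6928.5 km = 6.9285×10⁶ m.
Kepler's third law: T = 2π√(r³/μ) = 2π√((6.928×10⁶)³ / 3.986×10¹⁴).
r³/μ = 8.345×10⁵ s², so T = 2π × 9.135×10² = 5.740×10³ s.
Converting: 5.740×10³ s ÷ 60.00 = 95.66 minutes.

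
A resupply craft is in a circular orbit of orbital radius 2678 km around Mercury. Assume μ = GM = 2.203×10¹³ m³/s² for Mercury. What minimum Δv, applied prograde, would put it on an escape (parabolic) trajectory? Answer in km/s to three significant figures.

Δv ≈ 1.19 km/s

r = 2678 km = 2.678×10⁶ m.
Circular speed v_c = √(μ/r) = 2868 m/s.
Escape speed v_esc = √(2μ/r) = √2 × v_c = 4056 m/s.
Δv = v_esc − v_c = 1188 m/s = 1.188 km/s.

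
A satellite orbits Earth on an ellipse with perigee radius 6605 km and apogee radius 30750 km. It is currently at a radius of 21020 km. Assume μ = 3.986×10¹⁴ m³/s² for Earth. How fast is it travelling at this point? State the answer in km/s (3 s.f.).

v ≈ 4.07 km/s

Semi-major axis a = (r_p + r_a)/2 = 18678 km = 1.868×10⁷ m.
Vis-viva: v² = μ(2/r − 1/a) = 3.986×10¹⁴ × (9.515×10⁻⁸ − 5.354×10⁻⁸) = 1.658×10⁷ m²/s².
v = 4072 m/s = 4.072 km/s.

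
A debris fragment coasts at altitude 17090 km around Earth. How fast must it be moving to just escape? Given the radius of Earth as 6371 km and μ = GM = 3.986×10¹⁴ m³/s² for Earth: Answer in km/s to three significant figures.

v_esc ≈ 5.83 km/s

r = 6371 + 17090 = 23461 km = 2.3461×10⁷ m.
Escape speed v_esc = √(2μ/r) = √(2 × 3.986×10¹⁴ / 2.346×10⁷) = √(3.398×10⁷) = 5829 m/s.
= 5.829 km/s.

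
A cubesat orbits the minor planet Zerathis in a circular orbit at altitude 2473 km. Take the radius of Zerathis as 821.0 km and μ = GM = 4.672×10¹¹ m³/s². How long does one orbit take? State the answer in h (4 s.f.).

T ≈ 15.27 h

r = 821.0 + 2473 = 3294.0 km = 3.2940×10⁶ m.
Kepler's third law: T = 2π√(r³/μ) = 2π√((3.294×10⁶)³ / 4.672×10¹¹).
r³/μ = 7.650×10⁷ s², so T = 2π × 8.746×10³ = 5.496×10⁴ s.
Converting: 5.496×10⁴ s ÷ 3600 = 15.27 h.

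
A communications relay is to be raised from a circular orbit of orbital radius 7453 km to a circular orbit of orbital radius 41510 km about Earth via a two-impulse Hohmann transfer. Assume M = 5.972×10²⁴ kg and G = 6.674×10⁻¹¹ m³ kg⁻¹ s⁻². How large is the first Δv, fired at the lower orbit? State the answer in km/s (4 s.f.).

Δv ≈ 2.210 km/s

μ = GM = 6.674×10⁻¹¹ × 5.972×10²⁴ = 3.986×10¹⁴ m³/s².
r₁ = 7453 km = 7.453×10⁶ m.
r₂ = 41510 km = 4.151×10⁷ m.
Transfer ellipse a_t = (r₁ + r₂)/2 = 2.448×10⁷ m.
At r₁: circular v_c1 = √(μ/r₁) = 7313 m/s; transfer-perigee v_p = √[μ(2/r₁ − 1/a_t)] = 9522 m/s.
Δv₁ = v_p − v_c1 = 2210 m/s.
= 2.210 km/s.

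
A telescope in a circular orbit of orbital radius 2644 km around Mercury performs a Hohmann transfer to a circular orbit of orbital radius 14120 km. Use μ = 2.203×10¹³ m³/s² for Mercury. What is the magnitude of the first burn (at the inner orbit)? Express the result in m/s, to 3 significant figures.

Δv ≈ 860 m/s

r₁ = 2644 km = 2.644×10⁶ m.
r₂ = 14120 km = 1.412×10⁷ m.
Transfer ellipse a_t = (r₁ + r₂)/2 = 8.382×10⁶ m.
At r₁: circular v_c1 = √(μ/r₁) = 2887 m/s; transfer-periherm v_p = √[μ(2/r₁ − 1/a_t)] = 3746 m/s.
Δv₁ = v_p − v_c1 = 859.9 m/s.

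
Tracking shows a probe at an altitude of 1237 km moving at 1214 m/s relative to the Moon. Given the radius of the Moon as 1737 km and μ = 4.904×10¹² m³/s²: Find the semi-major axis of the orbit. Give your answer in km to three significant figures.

r = 1737 + 1237 = 2974.0 km = 2.974×10⁶ m.
Specific orbital energy ε = v²/2 − μ/r = (1214)²/2 − 4.904×10¹²/2.974×10⁶ = -9.121×10⁵ J/kg.
Since ε = −μ/(2a), a = −μ/(2ε) = 2.688×10⁶ m = 2688.4 km.

a ≈ 2690 km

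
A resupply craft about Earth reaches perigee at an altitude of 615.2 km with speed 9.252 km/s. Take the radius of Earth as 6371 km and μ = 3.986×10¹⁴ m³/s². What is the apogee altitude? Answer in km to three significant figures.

apogee altitude ≈ 14600 km

r_p = 6371 + 615.2 = 6986.2 km = 6.986×10⁶ m.
Specific energy ε = v²/2 − μ/r = -1.426×10⁷ J/kg, so a = −μ/(2ε) = 1.398×10⁷ m.
The apsides satisfy r_p + r_a = 2a, so the apogee radius is 2a − r_p = 2.097×10⁷ m = 20975 km.
Apogee altitude = 20975 − 6371 = 14604 km.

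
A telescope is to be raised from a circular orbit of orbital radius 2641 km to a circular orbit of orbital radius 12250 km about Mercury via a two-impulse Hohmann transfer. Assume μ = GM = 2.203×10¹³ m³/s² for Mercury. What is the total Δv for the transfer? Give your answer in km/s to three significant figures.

Δv_total ≈ 1.36 km/s

r₁ = 2641 km = 2.641×10⁶ m.
r₂ = 12250 km = 1.225×10⁷ m.
Transfer ellipse a_t = (r₁ + r₂)/2 = 7.446×10⁶ m.
At r₁: circular v_c1 = √(μ/r₁) = 2888 m/s; transfer-periherm v_p = √[μ(2/r₁ − 1/a_t)] = 3705 m/s.
Δv₁ = v_p − v_c1 = 816.5 m/s.
At r₂: circular v_c2 = √(μ/r₂) = 1341 m/s; transfer-apoherm v_a = √[μ(2/r₂ − 1/a_t)] = 798.7 m/s.
Δv₂ = v_c2 − v_a = 542.3 m/s.
Total Δv = Δv₁ + Δv₂ = 1359 m/s = 1.359 km/s.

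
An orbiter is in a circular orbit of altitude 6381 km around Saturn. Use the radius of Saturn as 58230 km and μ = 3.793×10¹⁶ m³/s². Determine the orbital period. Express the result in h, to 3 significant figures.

r = 58230 + 6381 = 64611 km = 6.4611×10⁷ m.
Kepler's third law: T = 2π√(r³/μ) = 2π√((6.461×10⁷)³ / 3.793×10¹⁶).
r³/μ = 7.111×10⁶ s², so T = 2π × 2.667×10³ = 1.676×10⁴ s.
Converting: 1.676×10⁴ s ÷ 3600 = 4.654 h.

T ≈ 4.65 h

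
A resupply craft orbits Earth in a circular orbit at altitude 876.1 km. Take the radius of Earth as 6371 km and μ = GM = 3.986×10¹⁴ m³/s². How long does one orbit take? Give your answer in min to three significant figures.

r = 6371 + 876.1 = 7247.1 km = 7.2471×10⁶ m.
Kepler's third law: T = 2π√(r³/μ) = 2π√((7.247×10⁶)³ / 3.986×10¹⁴).
r³/μ = 9.549×10⁵ s², so T = 2π × 9.772×10² = 6.140×10³ s.
Converting: 6.140×10³ s ÷ 60.00 = 102.3 min.

T ≈ 102 min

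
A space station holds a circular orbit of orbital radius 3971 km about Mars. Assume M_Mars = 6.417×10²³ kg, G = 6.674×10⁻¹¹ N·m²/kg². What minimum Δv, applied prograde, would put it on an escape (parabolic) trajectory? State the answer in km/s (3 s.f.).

Δv ≈ 1.36 km/s

μ = GM = 6.674×10⁻¹¹ × 6.417×10²³ = 4.283×10¹³ m³/s².
r = 3971 km = 3.971×10⁶ m.
Circular speed v_c = √(μ/r) = 3284 m/s.
Escape speed v_esc = √(2μ/r) = √2 × v_c = 4644 m/s.
Δv = v_esc − v_c = 1360 m/s = 1.360 km/s.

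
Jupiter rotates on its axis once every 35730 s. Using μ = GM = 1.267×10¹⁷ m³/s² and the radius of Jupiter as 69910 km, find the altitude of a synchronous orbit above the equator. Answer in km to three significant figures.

A synchronous orbit has period T, so by Kepler's third law a = (μT²/4π²)^(1/3).
μT²/4π² = 1.267×10¹⁷ × (3.573×10⁴)² / 39.48 = 4.097×10²⁴ m³.
a = 1.600×10⁸ m = 1.6002×10⁵ km.
Altitude h = a − R = 1.6002×10⁵ − 69910 = 90105 km.

h_sync ≈ 90100 km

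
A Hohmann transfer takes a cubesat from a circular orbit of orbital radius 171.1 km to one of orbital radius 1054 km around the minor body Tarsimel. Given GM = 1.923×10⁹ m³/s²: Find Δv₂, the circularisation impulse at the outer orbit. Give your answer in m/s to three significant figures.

r₁ = 171.1 km = 1.711×10⁵ m.
r₂ = 1054 km = 1.054×10⁶ m.
Transfer ellipse a_t = (r₁ + r₂)/2 = 6.126×10⁵ m.
At r₁: circular v_c1 = √(μ/r₁) = 106.0 m/s; transfer-periapsis v_p = √[μ(2/r₁ − 1/a_t)] = 139.1 m/s.
At r₂: circular v_c2 = √(μ/r₂) = 42.71 m/s; transfer-apoapsis v_a = √[μ(2/r₂ − 1/a_t)] = 22.57 m/s.
Δv₂ = v_c2 − v_a = 20.14 m/s.

Δv ≈ 20.1 m/s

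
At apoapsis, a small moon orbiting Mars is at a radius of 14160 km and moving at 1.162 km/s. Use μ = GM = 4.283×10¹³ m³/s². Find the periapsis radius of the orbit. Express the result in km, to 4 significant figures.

periapsis radius ≈ 4069 km

r_a = 1.416×10⁷ m.
Specific energy ε = v²/2 − μ/r = -2.350×10⁶ J/kg, so a = −μ/(2ε) = 9.114×10⁶ m.
The apsides satisfy r_p + r_a = 2a, so the periapsis radius is 2a − r_a = 4.069×10⁶ m = 4068.7 km.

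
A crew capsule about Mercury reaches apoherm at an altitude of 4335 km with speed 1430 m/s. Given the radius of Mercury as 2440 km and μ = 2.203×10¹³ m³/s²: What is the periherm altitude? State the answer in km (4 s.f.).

periherm altitude ≈ 667.4 km

r_a = 2440 + 4335 = 6775.0 km = 6.775×10⁶ m.
Specific energy ε = v²/2 − μ/r = -2.229×10⁶ J/kg, so a = −μ/(2ε) = 4.941×10⁶ m.
The apsides satisfy r_p + r_a = 2a, so the periherm radius is 2a − r_a = 3.107×10⁶ m = 3107.4 km.
Periherm altitude = 3107.4 − 2440 = 667.42 km.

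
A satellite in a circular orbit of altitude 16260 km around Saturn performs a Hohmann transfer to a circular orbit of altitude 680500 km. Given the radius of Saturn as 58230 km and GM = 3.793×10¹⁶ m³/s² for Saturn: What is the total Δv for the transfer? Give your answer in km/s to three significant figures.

r₁ = 58230 + 16260 = 74490 km = 7.4490×10⁷ m.
r₂ = 58230 + 680500 = 738730 km = 7.3873×10⁸ m.
Transfer ellipse a_t = (r₁ + r₂)/2 = 4.066×10⁸ m.
At r₁: circular v_c1 = √(μ/r₁) = 22570 m/s; transfer-perikrone v_p = √[μ(2/r₁ − 1/a_t)] = 30420 m/s.
Δv₁ = v_p − v_c1 = 7850 m/s.
At r₂: circular v_c2 = √(μ/r₂) = 7166 m/s; transfer-apokrone v_a = √[μ(2/r₂ − 1/a_t)] = 3067 m/s.
Δv₂ = v_c2 − v_a = 4099 m/s.
Total Δv = Δv₁ + Δv₂ = 11950 m/s = 11.95 km/s.

Δv_total ≈ 11.9 km/s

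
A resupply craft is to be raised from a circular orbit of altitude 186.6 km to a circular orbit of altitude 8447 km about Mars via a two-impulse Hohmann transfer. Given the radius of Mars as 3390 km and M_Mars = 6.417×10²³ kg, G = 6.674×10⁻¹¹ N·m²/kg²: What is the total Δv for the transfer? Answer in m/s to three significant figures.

Δv_total ≈ 1430 m/s

μ = GM = 6.674×10⁻¹¹ × 6.417×10²³ = 4.283×10¹³ m³/s².
r₁ = 3390 + 186.6 = 3576.6 km = 3.5766×10⁶ m.
r₂ = 3390 + 8447 = 11837 km = 1.1837×10⁷ m.
Transfer ellipse a_t = (r₁ + r₂)/2 = 7.707×10⁶ m.
At r₁: circular v_c1 = √(μ/r₁) = 3460 m/s; transfer-periapsis v_p = √[μ(2/r₁ − 1/a_t)] = 4289 m/s.
Δv₁ = v_p − v_c1 = 828.1 m/s.
At r₂: circular v_c2 = √(μ/r₂) = 1902 m/s; transfer-apoapsis v_a = √[μ(2/r₂ − 1/a_t)] = 1296 m/s.
Δv₂ = v_c2 − v_a = 606.3 m/s.
Total Δv = Δv₁ + Δv₂ = 1434 m/s.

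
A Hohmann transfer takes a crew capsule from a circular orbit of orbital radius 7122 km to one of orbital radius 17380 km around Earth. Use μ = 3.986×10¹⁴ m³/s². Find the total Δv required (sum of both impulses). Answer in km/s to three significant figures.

Δv_total ≈ 2.57 km/s

r₁ = 7122 km = 7.122×10⁶ m.
r₂ = 17380 km = 1.738×10⁷ m.
Transfer ellipse a_t = (r₁ + r₂)/2 = 1.225×10⁷ m.
At r₁: circular v_c1 = √(μ/r₁) = 7481 m/s; transfer-perigee v_p = √[μ(2/r₁ − 1/a_t)] = 8911 m/s.
Δv₁ = v_p − v_c1 = 1429 m/s.
At r₂: circular v_c2 = √(μ/r₂) = 4789 m/s; transfer-apogee v_a = √[μ(2/r₂ − 1/a_t)] = 3651 m/s.
Δv₂ = v_c2 − v_a = 1138 m/s.
Total Δv = Δv₁ + Δv₂ = 2567 m/s = 2.567 km/s.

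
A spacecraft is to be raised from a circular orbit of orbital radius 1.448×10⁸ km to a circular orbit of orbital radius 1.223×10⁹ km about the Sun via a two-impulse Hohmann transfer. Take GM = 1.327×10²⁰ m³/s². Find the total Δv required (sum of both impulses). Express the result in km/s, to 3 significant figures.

r₁ = 1.448×10⁸ km = 1.448×10¹¹ m.
r₂ = 1.223×10⁹ km = 1.223×10¹² m.
Transfer ellipse a_t = (r₁ + r₂)/2 = 6.839×10¹¹ m.
At r₁: circular v_c1 = √(μ/r₁) = 30270 m/s; transfer-perihelion v_p = √[μ(2/r₁ − 1/a_t)] = 40480 m/s.
Δv₁ = v_p − v_c1 = 10210 m/s.
At r₂: circular v_c2 = √(μ/r₂) = 10420 m/s; transfer-aphelion v_a = √[μ(2/r₂ − 1/a_t)] = 4793 m/s.
Δv₂ = v_c2 − v_a = 5623 m/s.
Total Δv = Δv₁ + Δv₂ = 15830 m/s = 15.83 km/s.

Δv_total ≈ 15.8 km/s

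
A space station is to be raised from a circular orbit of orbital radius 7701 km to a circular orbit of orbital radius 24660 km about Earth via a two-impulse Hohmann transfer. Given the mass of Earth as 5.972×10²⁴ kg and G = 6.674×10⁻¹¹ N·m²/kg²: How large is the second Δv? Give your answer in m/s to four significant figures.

Δv ≈ 1247 m/s

μ = GM = 6.674×10⁻¹¹ × 5.972×10²⁴ = 3.986×10¹⁴ m³/s².
r₁ = 7701 km = 7.701×10⁶ m.
r₂ = 24660 km = 2.466×10⁷ m.
Transfer ellipse a_t = (r₁ + r₂)/2 = 1.618×10⁷ m.
At r₁: circular v_c1 = √(μ/r₁) = 7194 m/s; transfer-perigee v_p = √[μ(2/r₁ − 1/a_t)] = 8881 m/s.
At r₂: circular v_c2 = √(μ/r₂) = 4020 m/s; transfer-apogee v_a = √[μ(2/r₂ − 1/a_t)] = 2774 m/s.
Δv₂ = v_c2 − v_a = 1247 m/s.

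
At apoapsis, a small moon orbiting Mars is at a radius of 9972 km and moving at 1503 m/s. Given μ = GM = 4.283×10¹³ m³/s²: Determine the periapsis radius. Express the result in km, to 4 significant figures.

r_a = 9.972×10⁶ m.
Specific energy ε = v²/2 − μ/r = -3.166×10⁶ J/kg, so a = −μ/(2ε) = 6.765×10⁶ m.
The apsides satisfy r_p + r_a = 2a, so the periapsis radius is 2a − r_a = 3.558×10⁶ m = 3558.2 km.

periapsis radius ≈ 3558 km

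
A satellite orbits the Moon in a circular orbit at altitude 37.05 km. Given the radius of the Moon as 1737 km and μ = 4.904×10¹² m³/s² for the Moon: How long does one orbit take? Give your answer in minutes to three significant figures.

r = 1737 + 37.05 = 1774.0 km = 1.7740×10⁶ m.
Kepler's third law: T = 2π√(r³/μ) = 2π√((1.774×10⁶)³ / 4.904×10¹²).
r³/μ = 1.139×10⁶ s², so T = 2π × 1.067×10³ = 6.704×10³ s.
Converting: 6.704×10³ s ÷ 60.00 = 111.7 minutes.

T ≈ 112 minutes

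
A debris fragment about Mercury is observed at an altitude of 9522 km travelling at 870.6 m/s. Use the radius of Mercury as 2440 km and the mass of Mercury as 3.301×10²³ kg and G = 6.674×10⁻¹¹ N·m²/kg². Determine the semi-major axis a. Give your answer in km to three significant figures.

a ≈ 7530 km

μ = GM = 6.674×10⁻¹¹ × 3.301×10²³ = 2.203×10¹³ m³/s².
r = 2440 + 9522 = 11962 km = 1.196×10⁷ m.
Specific orbital energy ε = v²/2 − μ/r = (870.6)²/2 − 2.203×10¹³/1.196×10⁷ = -1.463×10⁶ J/kg.
Since ε = −μ/(2a), a = −μ/(2ε) = 7.531×10⁶ m = 7530.6 km.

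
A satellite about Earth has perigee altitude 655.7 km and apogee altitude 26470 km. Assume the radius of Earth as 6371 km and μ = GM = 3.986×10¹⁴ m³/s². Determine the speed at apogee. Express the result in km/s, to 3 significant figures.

v ≈ 2.07 km/s

r_p = 6371 + 655.7 = 7026.7 km = 7.0267×10⁶ m.
r_a = 6371 + 26470 = 32841 km = 3.2841×10⁷ m.
Semi-major axis a = (r_p + r_a)/2 = 19934 km = 1.993×10⁷ m.
Vis-viva: v² = μ(2/r − 1/a) = 3.986×10¹⁴ × (6.090×10⁻⁸ − 5.017×10⁻⁸) = 4.278×10⁶ m²/s².
v = 2068 m/s = 2.068 km/s.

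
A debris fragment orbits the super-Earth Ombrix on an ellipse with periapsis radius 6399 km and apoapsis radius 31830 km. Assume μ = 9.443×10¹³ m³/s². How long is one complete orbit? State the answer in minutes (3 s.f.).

Semi-major axis a = (r_p + r_a)/2 = (6399.0 + 31830)/2 = 19114 km = 1.911×10⁷ m.
By Kepler's third law T = 2π√(a³/μ) = 2π × 8.600×10³ = 5.403×10⁴ s.
= 900.6 minutes.

T ≈ 901 minutes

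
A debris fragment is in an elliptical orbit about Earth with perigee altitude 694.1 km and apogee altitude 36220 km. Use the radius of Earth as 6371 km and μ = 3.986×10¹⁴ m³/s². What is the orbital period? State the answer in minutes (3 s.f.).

T ≈ 649 minutes

r_p = 6371 + 694.1 = 7065.1 km = 7.0651×10⁶ m.
r_a = 6371 + 36220 = 42591 km = 4.2591×10⁷ m.
Semi-major axis a = (r_p + r_a)/2 = (7065.1 + 42591)/2 = 24828 km = 2.483×10⁷ m.
By Kepler's third law T = 2π√(a³/μ) = 2π × 6.196×10³ = 3.893×10⁴ s.
= 648.9 minutes.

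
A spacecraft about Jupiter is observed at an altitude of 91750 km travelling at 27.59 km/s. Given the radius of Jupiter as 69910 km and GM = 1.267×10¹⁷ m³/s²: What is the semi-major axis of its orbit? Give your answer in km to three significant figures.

a ≈ 1.57×10⁵ km

r = 69910 + 91750 = 1.6166×10⁵ km = 1.617×10⁸ m.
Specific orbital energy ε = v²/2 − μ/r = (27590)²/2 − 1.267×10¹⁷/1.617×10⁸ = -4.031×10⁸ J/kg.
Since ε = −μ/(2a), a = −μ/(2ε) = 1.571×10⁸ m = 1.5714×10⁵ km.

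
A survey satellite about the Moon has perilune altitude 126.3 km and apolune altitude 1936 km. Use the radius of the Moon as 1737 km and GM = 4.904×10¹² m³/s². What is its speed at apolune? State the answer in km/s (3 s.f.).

r_p = 1737 + 126.3 = 1863.3 km = 1.8633×10⁶ m.
r_a = 1737 + 1936 = 3673.0 km = 3.6730×10⁶ m.
Semi-major axis a = (r_p + r_a)/2 = 2768.2 km = 2.768×10⁶ m.
Vis-viva: v² = μ(2/r − 1/a) = 4.904×10¹² × (5.445×10⁻⁷ − 3.613×10⁻⁷) = 8.987×10⁵ m²/s².
v = 948.0 m/s = 0.948 km/s.

v ≈ 0.948 km/s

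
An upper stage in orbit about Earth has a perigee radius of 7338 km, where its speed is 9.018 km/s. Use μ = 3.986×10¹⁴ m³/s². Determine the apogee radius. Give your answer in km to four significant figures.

apogee radius ≈ 21850 km

r_p = 7.338×10⁶ m.
Specific energy ε = v²/2 − μ/r = -1.366×10⁷ J/kg, so a = −μ/(2ε) = 1.459×10⁷ m.
The apsides satisfy r_p + r_a = 2a, so the apogee radius is 2a − r_p = 2.185×10⁷ m = 21847 km.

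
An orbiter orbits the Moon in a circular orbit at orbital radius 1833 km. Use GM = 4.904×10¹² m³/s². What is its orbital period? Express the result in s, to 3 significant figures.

T ≈ 7040 s

r = 1833 km = 1.833×10⁶ m.
Kepler's third law: T = 2π√(r³/μ) = 2π√((1.833×10⁶)³ / 4.904×10¹²).
r³/μ = 1.256×10⁶ s², so T = 2π × 1.121×10³ = 7.041×10³ s.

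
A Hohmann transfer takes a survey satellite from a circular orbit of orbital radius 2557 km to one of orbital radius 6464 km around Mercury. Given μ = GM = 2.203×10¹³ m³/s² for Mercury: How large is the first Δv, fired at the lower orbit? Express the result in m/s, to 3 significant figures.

Δv ≈ 579 m/s

r₁ = 2557 km = 2.557×10⁶ m.
r₂ = 6464 km = 6.464×10⁶ m.
Transfer ellipse a_t = (r₁ + r₂)/2 = 4.510×10⁶ m.
At r₁: circular v_c1 = √(μ/r₁) = 2935 m/s; transfer-periherm v_p = √[μ(2/r₁ − 1/a_t)] = 3514 m/s.
Δv₁ = v_p − v_c1 = 578.6 m/s.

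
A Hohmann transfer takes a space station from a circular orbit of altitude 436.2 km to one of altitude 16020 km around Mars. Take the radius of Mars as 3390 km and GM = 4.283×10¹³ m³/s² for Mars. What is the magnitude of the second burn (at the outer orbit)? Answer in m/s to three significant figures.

Δv ≈ 633 m/s

r₁ = 3390 + 436.2 = 3826.2 km = 3.8262×10⁶ m.
r₂ = 3390 + 16020 = 19410 km = 1.9410×10⁷ m.
Transfer ellipse a_t = (r₁ + r₂)/2 = 1.162×10⁷ m.
At r₁: circular v_c1 = √(μ/r₁) = 3346 m/s; transfer-periapsis v_p = √[μ(2/r₁ − 1/a_t)] = 4324 m/s.
At r₂: circular v_c2 = √(μ/r₂) = 1485 m/s; transfer-apoapsis v_a = √[μ(2/r₂ − 1/a_t)] = 852.5 m/s.
Δv₂ = v_c2 − v_a = 633.0 m/s.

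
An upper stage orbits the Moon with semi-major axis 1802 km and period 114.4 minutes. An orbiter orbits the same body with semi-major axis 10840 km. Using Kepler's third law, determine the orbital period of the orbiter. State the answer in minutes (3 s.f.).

T₂ ≈ 1690 minutes

Kepler's third law: T² ∝ a³, so T₂ = T₁ (a₂/a₁)^(3/2).
a₂/a₁ = 6.016, (a₂/a₁)^(3/2) = 14.75.
T₂ = 114.4 × 14.75 = 1688 minutes.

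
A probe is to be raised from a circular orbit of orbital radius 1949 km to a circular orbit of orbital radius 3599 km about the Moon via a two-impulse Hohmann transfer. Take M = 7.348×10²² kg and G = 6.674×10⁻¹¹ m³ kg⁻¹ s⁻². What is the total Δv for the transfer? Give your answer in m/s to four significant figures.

Δv_total ≈ 409.4 m/s

μ = GM = 6.674×10⁻¹¹ × 7.348×10²² = 4.904×10¹² m³/s².
r₁ = 1949 km = 1.949×10⁶ m.
r₂ = 3599 km = 3.599×10⁶ m.
Transfer ellipse a_t = (r₁ + r₂)/2 = 2.774×10⁶ m.
At r₁: circular v_c1 = √(μ/r₁) = 1586 m/s; transfer-perilune v_p = √[μ(2/r₁ − 1/a_t)] = 1807 m/s.
Δv₁ = v_p − v_c1 = 220.5 m/s.
At r₂: circular v_c2 = √(μ/r₂) = 1167 m/s; transfer-apolune v_a = √[μ(2/r₂ − 1/a_t)] = 978.5 m/s.
Δv₂ = v_c2 − v_a = 188.9 m/s.
Total Δv = Δv₁ + Δv₂ = 409.4 m/s.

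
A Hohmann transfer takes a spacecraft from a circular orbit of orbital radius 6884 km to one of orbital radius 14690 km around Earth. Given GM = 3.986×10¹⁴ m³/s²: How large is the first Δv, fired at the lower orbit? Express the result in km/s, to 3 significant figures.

r₁ = 6884 km = 6.884×10⁶ m.
r₂ = 14690 km = 1.469×10⁷ m.
Transfer ellipse a_t = (r₁ + r₂)/2 = 1.079×10⁷ m.
At r₁: circular v_c1 = √(μ/r₁) = 7609 m/s; transfer-perigee v_p = √[μ(2/r₁ − 1/a_t)] = 8880 m/s.
Δv₁ = v_p − v_c1 = 1271 m/s.
= 1.271 km/s.

Δv ≈ 1.27 km/s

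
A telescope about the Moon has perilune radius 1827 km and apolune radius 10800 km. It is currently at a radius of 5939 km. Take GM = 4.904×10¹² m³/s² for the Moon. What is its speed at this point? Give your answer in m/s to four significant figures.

v ≈ 935.3 m/s

Semi-major axis a = (r_p + r_a)/2 = 6313.5 km = 6.314×10⁶ m.
Vis-viva: v² = μ(2/r − 1/a) = 4.904×10¹² × (3.368×10⁻⁷ − 1.584×10⁻⁷) = 8.747×10⁵ m²/s².
v = 935.3 m/s.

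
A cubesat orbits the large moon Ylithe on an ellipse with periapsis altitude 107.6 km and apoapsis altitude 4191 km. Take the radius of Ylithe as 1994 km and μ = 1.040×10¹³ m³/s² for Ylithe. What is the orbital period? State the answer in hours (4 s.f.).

r_p = 1994 + 107.6 = 2101.6 km = 2.1016×10⁶ m.
r_a = 1994 + 4191 = 6185.0 km = 6.1850×10⁶ m.
Semi-major axis a = (r_p + r_a)/2 = (2101.6 + 6185.0)/2 = 4143.3 km = 4.143×10⁶ m.
By Kepler's third law T = 2π√(a³/μ) = 2π × 2.615×10³ = 1.643×10⁴ s.
= 4.564 hours.

T ≈ 4.564 hours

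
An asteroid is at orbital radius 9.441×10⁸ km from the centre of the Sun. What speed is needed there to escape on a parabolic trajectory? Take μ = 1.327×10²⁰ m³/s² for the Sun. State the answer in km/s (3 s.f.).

v_esc ≈ 16.8 km/s

r = 9.441×10⁸ km = 9.441×10¹¹ m.
Escape speed v_esc = √(2μ/r) = √(2 × 1.327×10²⁰ / 9.441×10¹¹) = √(2.811×10⁸) = 16770 m/s.
= 16.77 km/s.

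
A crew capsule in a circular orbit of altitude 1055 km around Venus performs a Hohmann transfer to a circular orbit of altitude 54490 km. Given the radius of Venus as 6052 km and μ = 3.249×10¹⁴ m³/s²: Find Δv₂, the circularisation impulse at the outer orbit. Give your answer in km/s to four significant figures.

r₁ = 6052 + 1055 = 7107.0 km = 7.1070×10⁶ m.
r₂ = 6052 + 54490 = 60542 km = 6.0542×10⁷ m.
Transfer ellipse a_t = (r₁ + r₂)/2 = 3.382×10⁷ m.
At r₁: circular v_c1 = √(μ/r₁) = 6761 m/s; transfer-periapsis v_p = √[μ(2/r₁ − 1/a_t)] = 9046 m/s.
At r₂: circular v_c2 = √(μ/r₂) = 2317 m/s; transfer-apoapsis v_a = √[μ(2/r₂ − 1/a_t)] = 1062 m/s.
Δv₂ = v_c2 − v_a = 1255 m/s.
= 1.255 km/s.

Δv ≈ 1.255 km/s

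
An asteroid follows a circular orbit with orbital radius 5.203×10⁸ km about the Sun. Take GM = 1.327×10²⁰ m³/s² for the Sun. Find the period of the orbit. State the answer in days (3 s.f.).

r = 5.203×10⁸ km = 5.203×10¹¹ m.
Kepler's third law: T = 2π√(r³/μ) = 2π√((5.203×10¹¹)³ / 1.327×10²⁰).
r³/μ = 1.061×10¹⁵ s², so T = 2π × 3.258×10⁷ = 2.047×10⁸ s.
Converting: 2.047×10⁸ s ÷ 86400 = 2369 days.

T ≈ 2370 days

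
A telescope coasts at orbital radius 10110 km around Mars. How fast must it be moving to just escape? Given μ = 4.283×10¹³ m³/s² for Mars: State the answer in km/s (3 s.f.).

v_esc ≈ 2.91 km/s

r = 10110 km = 1.011×10⁷ m.
Escape speed v_esc = √(2μ/r) = √(2 × 4.283×10¹³ / 1.011×10⁷) = √(8.473×10⁶) = 2911 m/s.
= 2.911 km/s.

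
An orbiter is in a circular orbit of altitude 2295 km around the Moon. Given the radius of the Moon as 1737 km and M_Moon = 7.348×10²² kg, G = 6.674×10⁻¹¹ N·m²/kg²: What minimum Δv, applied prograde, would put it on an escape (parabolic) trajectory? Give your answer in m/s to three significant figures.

Δv ≈ 457 m/s

μ = GM = 6.674×10⁻¹¹ × 7.348×10²² = 4.904×10¹² m³/s².
r = 1737 + 2295 = 4032.0 km = 4.0320×10⁶ m.
Circular speed v_c = √(μ/r) = 1103 m/s.
Escape speed v_esc = √(2μ/r) = √2 × v_c = 1560 m/s.
Δv = v_esc − v_c = 456.8 m/s.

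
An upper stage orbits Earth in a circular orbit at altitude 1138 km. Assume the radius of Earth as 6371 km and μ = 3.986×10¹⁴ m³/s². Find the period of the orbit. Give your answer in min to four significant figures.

r = 6371 + 1138 = 7509.0 km = 7.5090×10⁶ m.
Kepler's third law: T = 2π√(r³/μ) = 2π√((7.509×10⁶)³ / 3.986×10¹⁴).
r³/μ = 1.062×10⁶ s², so T = 2π × 1.031×10³ = 6.476×10³ s.
Converting: 6.476×10³ s ÷ 60.00 = 107.9 min.

T ≈ 107.9 min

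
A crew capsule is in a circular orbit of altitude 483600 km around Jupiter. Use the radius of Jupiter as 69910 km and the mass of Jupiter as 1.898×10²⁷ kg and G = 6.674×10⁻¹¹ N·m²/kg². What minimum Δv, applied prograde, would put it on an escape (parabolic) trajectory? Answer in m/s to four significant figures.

Δv ≈ 6266 m/s

μ = GM = 6.674×10⁻¹¹ × 1.898×10²⁷ = 1.267×10¹⁷ m³/s².
r = 69910 + 483600 = 553510 km = 5.5351×10⁸ m.
Circular speed v_c = √(μ/r) = 15130 m/s.
Escape speed v_esc = √(2μ/r) = √2 × v_c = 21390 m/s.
Δv = v_esc − v_c = 6266 m/s.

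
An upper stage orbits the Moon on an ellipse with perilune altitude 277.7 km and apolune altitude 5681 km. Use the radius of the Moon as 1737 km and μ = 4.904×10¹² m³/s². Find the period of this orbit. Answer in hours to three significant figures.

T ≈ 8.07 hours

r_p = 1737 + 277.7 = 2014.7 km = 2.0147×10⁶ m.
r_a = 1737 + 5681 = 7418.0 km = 7.4180×10⁶ m.
Semi-major axis a = (r_p + r_a)/2 = (2014.7 + 7418.0)/2 = 4716.4 km = 4.716×10⁶ m.
By Kepler's third law T = 2π√(a³/μ) = 2π × 4.625×10³ = 2.906×10⁴ s.
= 8.073 hours.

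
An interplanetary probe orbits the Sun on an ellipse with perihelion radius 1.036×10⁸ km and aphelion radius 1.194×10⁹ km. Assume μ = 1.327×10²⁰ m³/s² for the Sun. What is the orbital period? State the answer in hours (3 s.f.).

T ≈ 79200 hours

Semi-major axis a = (r_p + r_a)/2 = (1.0360×10⁸ + 1.1940×10⁹)/2 = 6.4880×10⁸ km = 6.488×10¹¹ m.
By Kepler's third law T = 2π√(a³/μ) = 2π × 4.537×10⁷ = 2.850×10⁸ s.
= 79180 hours.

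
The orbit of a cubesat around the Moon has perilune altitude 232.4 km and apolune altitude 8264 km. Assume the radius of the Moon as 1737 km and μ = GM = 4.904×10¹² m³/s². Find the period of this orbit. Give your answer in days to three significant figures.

T ≈ 0.481 days

r_p = 1737 + 232.4 = 1969.4 km = 1.9694×10⁶ m.
r_a = 1737 + 8264 = 10001 km = 1.0001×10⁷ m.
Semi-major axis a = (r_p + r_a)/2 = (1969.4 + 10001)/2 = 5985.2 km = 5.985×10⁶ m.
By Kepler's third law T = 2π√(a³/μ) = 2π × 6.612×10³ = 4.155×10⁴ s.
= 0.4808 days.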